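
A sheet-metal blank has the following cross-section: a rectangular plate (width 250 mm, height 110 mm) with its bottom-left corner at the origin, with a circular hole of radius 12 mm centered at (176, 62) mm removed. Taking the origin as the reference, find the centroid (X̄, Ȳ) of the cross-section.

X̄ = 124.15 mm, Ȳ = 54.88 mm

Part | A | x̄ᵢ | ȳᵢ | A·x̄ᵢ | A·ȳᵢ
plate | 27500.00 | 125.00 | 55.00 | 3437500.00 | 1512500.00
hole | -452.39 | 176.00 | 62.00 | -79620.52 | -28048.14
Σ | 27047.61 |  |  | 3357879.48 | 1484451.86
X̄ = 3357879.48 / 27047.61 = 124.15 mm
Ȳ = 1484451.86 / 27047.61 = 54.88 mm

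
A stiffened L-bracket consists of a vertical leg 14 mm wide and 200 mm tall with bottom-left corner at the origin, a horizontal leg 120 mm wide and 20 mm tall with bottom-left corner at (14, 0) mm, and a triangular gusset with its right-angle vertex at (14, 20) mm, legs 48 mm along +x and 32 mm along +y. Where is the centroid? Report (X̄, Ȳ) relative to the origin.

X̄ = 36.90 mm, Ȳ = 54.88 mm

vertical leg: A = 14 × 200 = 2800.00, centroid at (7.00, 100.00).
horizontal leg: A = 120 × 20 = 2400.00, centroid at (74.00, 10.00).
gusset: A = ½·48·32 = 768.00, centroid at (30.00, 30.67).
ΣA = 5968.00 mm²
ΣAX̄ = (2800.00)(7.00) + (2400.00)(74.00) + (768.00)(30.00) = 220240.00 mm³
ΣAȲ = (2800.00)(100.00) + (2400.00)(10.00) + (768.00)(30.67) = 327552.00 mm³
X̄ = 220240.00 / 5968.00 = 36.90 mm
Ȳ = 327552.00 / 5968.00 = 54.88 mm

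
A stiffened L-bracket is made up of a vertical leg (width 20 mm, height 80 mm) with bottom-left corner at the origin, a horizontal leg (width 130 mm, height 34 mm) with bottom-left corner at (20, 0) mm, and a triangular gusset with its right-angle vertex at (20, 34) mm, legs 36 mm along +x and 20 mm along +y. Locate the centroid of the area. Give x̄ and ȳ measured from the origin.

x̄ = 63.20 mm, ȳ = 24.10 mm

Part | A | x̄ᵢ | ȳᵢ | A·x̄ᵢ | A·ȳᵢ
vertical leg | 1600.00 | 10.00 | 40.00 | 16000.00 | 64000.00
horizontal leg | 4420.00 | 85.00 | 17.00 | 375700.00 | 75140.00
gusset | 360.00 | 32.00 | 40.67 | 11520.00 | 14640.00
Σ | 6380.00 |  |  | 403220.00 | 153780.00
x̄ = 403220.00 / 6380.00 = 63.20 mm
ȳ = 153780.00 / 6380.00 = 24.10 mm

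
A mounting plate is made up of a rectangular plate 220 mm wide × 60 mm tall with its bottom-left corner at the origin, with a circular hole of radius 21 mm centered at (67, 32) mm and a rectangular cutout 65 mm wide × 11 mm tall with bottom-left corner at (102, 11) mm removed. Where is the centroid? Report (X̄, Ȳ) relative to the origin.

X̄ = 113.79 mm, Ȳ = 30.62 mm

plate: A = 220 × 60 = 13200.00, centroid at (110.00, 30.00).
hole 1: A = −π·21² = -1385.44, centroid at (67.00, 32.00).
hole 2: A = −(65 × 11) = -715.00, centroid at (134.50, 16.50).
ΣA = 11099.56 mm², ΣAX̄ = 1263007.86 mm³, ΣAȲ = 339868.34 mm³.
X̄ = 1263007.86/11099.56 = 113.79 mm; Ȳ = 339868.34/11099.56 = 30.62 mm.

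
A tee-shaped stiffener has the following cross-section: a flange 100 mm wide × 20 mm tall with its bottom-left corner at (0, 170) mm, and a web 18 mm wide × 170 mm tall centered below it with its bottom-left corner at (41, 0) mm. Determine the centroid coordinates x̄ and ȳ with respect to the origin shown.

x̄ = 50.00 mm, ȳ = 122.55 mm

web: A = 18 × 170 = 3060.00, centroid at (50.00, 85.00).
flange: A = 100 × 20 = 2000.00, centroid at (50.00, 180.00).
ΣA = 5060.00 mm², ΣAx̄ = 253000.00 mm³, ΣAȳ = 620100.00 mm³.
x̄ = 253000.00/5060.00 = 50.00 mm; ȳ = 620100.00/5060.00 = 122.55 mm.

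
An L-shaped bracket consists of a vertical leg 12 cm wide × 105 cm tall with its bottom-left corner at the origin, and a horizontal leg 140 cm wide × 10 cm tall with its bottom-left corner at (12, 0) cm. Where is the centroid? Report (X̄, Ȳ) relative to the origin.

X̄ = 46.00 cm, Ȳ = 27.50 cm

vertical leg: A = 12 × 105 = 1260.00, centroid at (6.00, 52.50).
horizontal leg: A = 140 × 10 = 1400.00, centroid at (82.00, 5.00).
ΣA = 2660.00 cm²
ΣAX̄ = (1260.00)(6.00) + (1400.00)(82.00) = 122360.00 cm³
ΣAȲ = (1260.00)(52.50) + (1400.00)(5.00) = 73150.00 cm³
X̄ = 122360.00 / 2660.00 = 46.00 cm
Ȳ = 73150.00 / 2660.00 = 27.50 cm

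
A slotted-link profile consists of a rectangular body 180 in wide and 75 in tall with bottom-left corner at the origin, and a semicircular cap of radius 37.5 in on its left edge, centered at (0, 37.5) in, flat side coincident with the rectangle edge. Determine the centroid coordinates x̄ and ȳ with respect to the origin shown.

x̄ = 75.11 in, ȳ = 37.50 in

rectangular body: A = 180 × 75 = 13500.00, centroid at (90.00, 37.50).
semicircular end: A = ½π·37.5² = 2208.93, centroid at (-15.92, 37.50).
ΣA = 15708.93 in², ΣAx̄ = 1179843.75 in³, ΣAȳ = 589084.96 in³.
x̄ = 1179843.75/15708.93 = 75.11 in; ȳ = 589084.96/15708.93 = 37.50 in.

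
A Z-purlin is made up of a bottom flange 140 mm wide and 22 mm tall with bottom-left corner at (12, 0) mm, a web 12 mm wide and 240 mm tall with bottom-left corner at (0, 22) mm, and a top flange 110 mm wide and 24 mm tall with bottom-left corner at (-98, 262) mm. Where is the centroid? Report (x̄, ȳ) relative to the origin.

bottom flange: A = 140 × 22 = 3080.00, centroid at (82.00, 11.00).
web: A = 12 × 240 = 2880.00, centroid at (6.00, 142.00).
top flange: A = 110 × 24 = 2640.00, centroid at (-43.00, 274.00).
ΣA = 8600.00 mm²
ΣAx̄ = (3080.00)(82.00) + (2880.00)(6.00) + (2640.00)(-43.00) = 156320.00 mm³
ΣAȳ = (3080.00)(11.00) + (2880.00)(142.00) + (2640.00)(274.00) = 1166200.00 mm³
x̄ = 156320.00 / 8600.00 = 18.18 mm
ȳ = 1166200.00 / 8600.00 = 135.60 mm

x̄ = 18.18 mm, ȳ = 135.60 mm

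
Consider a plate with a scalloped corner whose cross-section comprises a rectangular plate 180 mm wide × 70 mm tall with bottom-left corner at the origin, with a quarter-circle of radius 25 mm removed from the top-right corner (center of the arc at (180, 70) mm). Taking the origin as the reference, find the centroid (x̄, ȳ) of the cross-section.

Part | A | x̄ᵢ | ȳᵢ | A·x̄ᵢ | A·ȳᵢ
plate | 12600.00 | 90.00 | 35.00 | 1134000.00 | 441000.00
removed quarter-circle | -490.87 | 169.39 | 59.39 | -83148.96 | -29152.84
Σ | 12109.13 |  |  | 1050851.04 | 411847.16
x̄ = 1050851.04 / 12109.13 = 86.78 mm
ȳ = 411847.16 / 12109.13 = 34.01 mm

x̄ = 86.78 mm, ȳ = 34.01 mm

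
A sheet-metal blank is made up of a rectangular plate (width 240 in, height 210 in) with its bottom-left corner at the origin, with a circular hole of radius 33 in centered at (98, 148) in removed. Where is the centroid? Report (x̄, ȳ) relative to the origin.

plate: A = 240 × 210 = 50400.00, centroid at (120.00, 105.00).
hole: A = −π·33² = -3421.19, centroid at (98.00, 148.00).
ΣA = 46978.81 in², ΣAx̄ = 5712722.95 in³, ΣAȳ = 4785663.23 in³.
x̄ = 5712722.95/46978.81 = 121.60 in; ȳ = 4785663.23/46978.81 = 101.87 in.

x̄ = 121.60 in, ȳ = 101.87 in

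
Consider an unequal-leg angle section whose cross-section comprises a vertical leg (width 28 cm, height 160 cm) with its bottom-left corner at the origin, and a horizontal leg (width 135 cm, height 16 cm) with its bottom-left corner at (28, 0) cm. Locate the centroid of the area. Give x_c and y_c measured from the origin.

vertical leg: A = 28 × 160 = 4480.00, centroid at (14.00, 80.00).
horizontal leg: A = 135 × 16 = 2160.00, centroid at (95.50, 8.00).
ΣA = 6640.00 cm², ΣAx_c = 269000.00 cm³, ΣAy_c = 375680.00 cm³.
x_c = 269000.00/6640.00 = 40.51 cm; y_c = 375680.00/6640.00 = 56.58 cm.

x_c = 40.51 cm, y_c = 56.58 cm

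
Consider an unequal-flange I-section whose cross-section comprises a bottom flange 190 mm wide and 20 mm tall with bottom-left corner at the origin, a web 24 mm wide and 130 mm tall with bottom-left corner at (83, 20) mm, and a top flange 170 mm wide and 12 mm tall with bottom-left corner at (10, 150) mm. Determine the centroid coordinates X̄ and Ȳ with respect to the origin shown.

bottom flange: A = 190 × 20 = 3800.00, centroid at (95.00, 10.00).
web: A = 24 × 130 = 3120.00, centroid at (95.00, 85.00).
top flange: A = 170 × 12 = 2040.00, centroid at (95.00, 156.00).
ΣA = 8960.00 mm²
ΣAX̄ = (3800.00)(95.00) + (3120.00)(95.00) + (2040.00)(95.00) = 851200.00 mm³
ΣAȲ = (3800.00)(10.00) + (3120.00)(85.00) + (2040.00)(156.00) = 621440.00 mm³
X̄ = 851200.00 / 8960.00 = 95.00 mm
Ȳ = 621440.00 / 8960.00 = 69.36 mm

X̄ = 95.00 mm, Ȳ = 69.36 mm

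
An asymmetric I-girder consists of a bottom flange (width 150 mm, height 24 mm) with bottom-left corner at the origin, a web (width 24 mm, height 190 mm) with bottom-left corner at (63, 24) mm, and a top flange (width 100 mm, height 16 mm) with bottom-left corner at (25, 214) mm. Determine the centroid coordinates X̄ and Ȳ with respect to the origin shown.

bottom flange: A = 150 × 24 = 3600.00, centroid at (75.00, 12.00).
web: A = 24 × 190 = 4560.00, centroid at (75.00, 119.00).
top flange: A = 100 × 16 = 1600.00, centroid at (75.00, 222.00).
ΣA = 9760.00 mm², ΣAX̄ = 732000.00 mm³, ΣAȲ = 941040.00 mm³.
X̄ = 732000.00/9760.00 = 75.00 mm; Ȳ = 941040.00/9760.00 = 96.42 mm.

X̄ = 75.00 mm, Ȳ = 96.42 mm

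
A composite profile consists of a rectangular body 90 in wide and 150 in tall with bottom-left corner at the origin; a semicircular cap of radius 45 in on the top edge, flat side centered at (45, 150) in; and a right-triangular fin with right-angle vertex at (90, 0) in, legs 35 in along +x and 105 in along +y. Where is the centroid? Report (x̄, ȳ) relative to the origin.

Part | A | x̄ᵢ | ȳᵢ | A·x̄ᵢ | A·ȳᵢ
rectangular body | 13500.00 | 45.00 | 75.00 | 607500.00 | 1012500.00
semicircular top | 3180.86 | 45.00 | 169.10 | 143138.82 | 537879.38
triangular fin | 1837.50 | 101.67 | 35.00 | 186812.50 | 64312.50
Σ | 18518.36 |  |  | 937451.32 | 1614691.88
x̄ = 937451.32 / 18518.36 = 50.62 in
ȳ = 1614691.88 / 18518.36 = 87.19 in

x̄ = 50.62 in, ȳ = 87.19 in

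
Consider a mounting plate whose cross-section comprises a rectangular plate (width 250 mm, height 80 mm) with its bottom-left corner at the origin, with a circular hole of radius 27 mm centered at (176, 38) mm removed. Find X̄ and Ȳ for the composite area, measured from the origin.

plate: A = 250 × 80 = 20000.00, centroid at (125.00, 40.00).
hole: A = −π·27² = -2290.22, centroid at (176.00, 38.00).
ΣA = 17709.78 mm²
ΣAX̄ = (20000.00)(125.00) + (-2290.22)(176.00) = 2096921.10 mm³
ΣAȲ = (20000.00)(40.00) + (-2290.22)(38.00) = 712971.60 mm³
X̄ = 2096921.10 / 17709.78 = 118.40 mm
Ȳ = 712971.60 / 17709.78 = 40.26 mm

X̄ = 118.40 mm, Ȳ = 40.26 mm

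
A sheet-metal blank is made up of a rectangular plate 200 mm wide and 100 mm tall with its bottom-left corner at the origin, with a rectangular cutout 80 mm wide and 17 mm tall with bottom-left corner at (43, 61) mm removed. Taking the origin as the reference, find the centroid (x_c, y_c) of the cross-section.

x_c = 101.24 mm, y_c = 48.58 mm

plate: A = 200 × 100 = 20000.00, centroid at (100.00, 50.00).
hole: A = −(80 × 17) = -1360.00, centroid at (83.00, 69.50).
ΣA = 18640.00 mm², ΣAx_c = 1887120.00 mm³, ΣAy_c = 905480.00 mm³.
x_c = 1887120.00/18640.00 = 101.24 mm; y_c = 905480.00/18640.00 = 48.58 mm.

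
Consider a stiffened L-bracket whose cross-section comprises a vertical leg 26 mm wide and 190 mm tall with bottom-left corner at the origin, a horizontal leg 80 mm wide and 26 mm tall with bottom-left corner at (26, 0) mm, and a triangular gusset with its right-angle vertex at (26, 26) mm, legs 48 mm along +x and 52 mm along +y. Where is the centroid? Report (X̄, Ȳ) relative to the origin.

vertical leg: A = 26 × 190 = 4940.00, centroid at (13.00, 95.00).
horizontal leg: A = 80 × 26 = 2080.00, centroid at (66.00, 13.00).
gusset: A = ½·48·52 = 1248.00, centroid at (42.00, 43.33).
ΣA = 8268.00 mm²
ΣAX̄ = (4940.00)(13.00) + (2080.00)(66.00) + (1248.00)(42.00) = 253916.00 mm³
ΣAȲ = (4940.00)(95.00) + (2080.00)(13.00) + (1248.00)(43.33) = 550420.00 mm³
X̄ = 253916.00 / 8268.00 = 30.71 mm
Ȳ = 550420.00 / 8268.00 = 66.57 mm

X̄ = 30.71 mm, Ȳ = 66.57 mm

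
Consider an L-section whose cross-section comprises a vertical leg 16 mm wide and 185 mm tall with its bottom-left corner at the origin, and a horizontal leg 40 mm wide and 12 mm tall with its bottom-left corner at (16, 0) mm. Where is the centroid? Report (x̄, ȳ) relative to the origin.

x̄ = 11.91 mm, ȳ = 80.43 mm

vertical leg: A = 16 × 185 = 2960.00, centroid at (8.00, 92.50).
horizontal leg: A = 40 × 12 = 480.00, centroid at (36.00, 6.00).
ΣA = 3440.00 mm², ΣAx̄ = 40960.00 mm³, ΣAȳ = 276680.00 mm³.
x̄ = 40960.00/3440.00 = 11.91 mm; ȳ = 276680.00/3440.00 = 80.43 mm.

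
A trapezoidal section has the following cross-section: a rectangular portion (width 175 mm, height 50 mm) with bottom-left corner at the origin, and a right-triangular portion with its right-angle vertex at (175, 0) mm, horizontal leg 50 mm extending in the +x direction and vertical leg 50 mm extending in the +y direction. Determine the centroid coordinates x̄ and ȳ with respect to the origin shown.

Part | A | x̄ᵢ | ȳᵢ | A·x̄ᵢ | A·ȳᵢ
rectangular portion | 8750.00 | 87.50 | 25.00 | 765625.00 | 218750.00
triangular portion | 1250.00 | 191.67 | 16.67 | 239583.33 | 20833.33
Σ | 10000.00 |  |  | 1005208.33 | 239583.33
x̄ = 1005208.33 / 10000.00 = 100.52 mm
ȳ = 239583.33 / 10000.00 = 23.96 mm

x̄ = 100.52 mm, ȳ = 23.96 mm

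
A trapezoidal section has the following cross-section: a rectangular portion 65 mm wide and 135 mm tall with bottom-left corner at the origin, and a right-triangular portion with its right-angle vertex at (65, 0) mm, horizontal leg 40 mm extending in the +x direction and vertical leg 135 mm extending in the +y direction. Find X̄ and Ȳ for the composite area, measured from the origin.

rectangular portion: A = 65 × 135 = 8775.00, centroid at (32.50, 67.50).
triangular portion: A = ½·40·135 = 2700.00, centroid at (78.33, 45.00).
ΣA = 11475.00 mm²
ΣAX̄ = (8775.00)(32.50) + (2700.00)(78.33) = 496687.50 mm³
ΣAȲ = (8775.00)(67.50) + (2700.00)(45.00) = 713812.50 mm³
X̄ = 496687.50 / 11475.00 = 43.28 mm
Ȳ = 713812.50 / 11475.00 = 62.21 mm

X̄ = 43.28 mm, Ȳ = 62.21 mm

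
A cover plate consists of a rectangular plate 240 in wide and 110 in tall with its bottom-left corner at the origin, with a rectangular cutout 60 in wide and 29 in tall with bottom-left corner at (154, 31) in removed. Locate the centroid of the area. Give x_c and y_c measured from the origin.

Part | A | x̄ᵢ | ȳᵢ | A·x̄ᵢ | A·ȳᵢ
plate | 26400.00 | 120.00 | 55.00 | 3168000.00 | 1452000.00
hole | -1740.00 | 184.00 | 45.50 | -320160.00 | -79170.00
Σ | 24660.00 |  |  | 2847840.00 | 1372830.00
x_c = 2847840.00 / 24660.00 = 115.48 in
y_c = 1372830.00 / 24660.00 = 55.67 in

x_c = 115.48 in, y_c = 55.67 in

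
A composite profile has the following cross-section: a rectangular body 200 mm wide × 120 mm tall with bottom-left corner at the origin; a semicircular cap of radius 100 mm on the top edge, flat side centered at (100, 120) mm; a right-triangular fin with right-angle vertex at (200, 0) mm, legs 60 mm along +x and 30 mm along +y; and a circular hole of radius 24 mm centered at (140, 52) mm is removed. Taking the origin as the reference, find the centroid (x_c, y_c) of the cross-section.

Part | A | x̄ᵢ | ȳᵢ | A·x̄ᵢ | A·ȳᵢ
rectangular body | 24000.00 | 100.00 | 60.00 | 2400000.00 | 1440000.00
semicircular top | 15707.96 | 100.00 | 162.44 | 1570796.33 | 2551622.26
triangular fin | 900.00 | 220.00 | 10.00 | 198000.00 | 9000.00
hole | -1809.56 | 140.00 | 52.00 | -253338.03 | -94096.98
Σ | 38798.41 |  |  | 3915458.30 | 3906525.28
x_c = 3915458.30 / 38798.41 = 100.92 mm
y_c = 3906525.28 / 38798.41 = 100.69 mm

x_c = 100.92 mm, y_c = 100.69 mm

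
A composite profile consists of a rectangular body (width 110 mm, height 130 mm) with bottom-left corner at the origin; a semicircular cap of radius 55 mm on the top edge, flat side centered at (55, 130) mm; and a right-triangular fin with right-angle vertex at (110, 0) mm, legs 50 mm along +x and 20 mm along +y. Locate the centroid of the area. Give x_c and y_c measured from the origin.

rectangular body: A = 110 × 130 = 14300.00, centroid at (55.00, 65.00).
semicircular top: A = ½π·55² = 4751.66, centroid at (55.00, 153.34).
triangular fin: A = ½·50·20 = 500.00, centroid at (126.67, 6.67).
ΣA = 19551.66 mm², ΣAx_c = 1111174.57 mm³, ΣAy_c = 1661465.66 mm³.
x_c = 1111174.57/19551.66 = 56.83 mm; y_c = 1661465.66/19551.66 = 84.98 mm.

x_c = 56.83 mm, y_c = 84.98 mm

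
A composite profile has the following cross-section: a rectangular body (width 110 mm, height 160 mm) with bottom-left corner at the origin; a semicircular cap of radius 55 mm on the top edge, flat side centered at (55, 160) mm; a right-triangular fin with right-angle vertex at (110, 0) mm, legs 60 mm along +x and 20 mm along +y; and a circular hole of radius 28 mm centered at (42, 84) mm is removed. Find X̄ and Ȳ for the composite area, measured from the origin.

X̄ = 58.76 mm, Ȳ = 101.34 mm

Part | A | x̄ᵢ | ȳᵢ | A·x̄ᵢ | A·ȳᵢ
rectangular body | 17600.00 | 55.00 | 80.00 | 968000.00 | 1408000.00
semicircular top | 4751.66 | 55.00 | 183.34 | 261341.24 | 871182.09
triangular fin | 600.00 | 130.00 | 6.67 | 78000.00 | 4000.00
hole | -2463.01 | 42.00 | 84.00 | -103446.36 | -206892.73
Σ | 20488.65 |  |  | 1203894.88 | 2076289.36
X̄ = 1203894.88 / 20488.65 = 58.76 mm
Ȳ = 2076289.36 / 20488.65 = 101.34 mm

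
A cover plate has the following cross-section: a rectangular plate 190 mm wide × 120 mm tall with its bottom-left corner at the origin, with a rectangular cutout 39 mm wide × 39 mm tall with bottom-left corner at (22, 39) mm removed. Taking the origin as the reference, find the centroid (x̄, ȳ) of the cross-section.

plate: A = 190 × 120 = 22800.00, centroid at (95.00, 60.00).
hole: A = −(39 × 39) = -1521.00, centroid at (41.50, 58.50).
ΣA = 21279.00 mm²
ΣAx̄ = (22800.00)(95.00) + (-1521.00)(41.50) = 2102878.50 mm³
ΣAȳ = (22800.00)(60.00) + (-1521.00)(58.50) = 1279021.50 mm³
x̄ = 2102878.50 / 21279.00 = 98.82 mm
ȳ = 1279021.50 / 21279.00 = 60.11 mm

x̄ = 98.82 mm, ȳ = 60.11 mm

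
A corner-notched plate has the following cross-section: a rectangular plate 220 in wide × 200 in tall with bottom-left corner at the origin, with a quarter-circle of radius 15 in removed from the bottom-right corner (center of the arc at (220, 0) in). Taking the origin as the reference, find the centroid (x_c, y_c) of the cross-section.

x_c = 109.58 in, y_c = 100.38 in

Part | A | x̄ᵢ | ȳᵢ | A·x̄ᵢ | A·ȳᵢ
plate | 44000.00 | 110.00 | 100.00 | 4840000.00 | 4400000.00
removed quarter-circle | -176.71 | 213.63 | 6.37 | -37752.21 | -1125.00
Σ | 43823.29 |  |  | 4802247.79 | 4398875.00
x_c = 4802247.79 / 43823.29 = 109.58 in
y_c = 4398875.00 / 43823.29 = 100.38 in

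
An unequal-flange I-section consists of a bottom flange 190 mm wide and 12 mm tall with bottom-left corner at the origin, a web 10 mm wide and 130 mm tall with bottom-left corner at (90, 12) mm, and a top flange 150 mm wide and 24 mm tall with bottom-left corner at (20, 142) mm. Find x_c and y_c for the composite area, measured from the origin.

bottom flange: A = 190 × 12 = 2280.00, centroid at (95.00, 6.00).
web: A = 10 × 130 = 1300.00, centroid at (95.00, 77.00).
top flange: A = 150 × 24 = 3600.00, centroid at (95.00, 154.00).
ΣA = 7180.00 mm²
ΣAx_c = (2280.00)(95.00) + (1300.00)(95.00) + (3600.00)(95.00) = 682100.00 mm³
ΣAy_c = (2280.00)(6.00) + (1300.00)(77.00) + (3600.00)(154.00) = 668180.00 mm³
x_c = 682100.00 / 7180.00 = 95.00 mm
y_c = 668180.00 / 7180.00 = 93.06 mm

x_c = 95.00 mm, y_c = 93.06 mm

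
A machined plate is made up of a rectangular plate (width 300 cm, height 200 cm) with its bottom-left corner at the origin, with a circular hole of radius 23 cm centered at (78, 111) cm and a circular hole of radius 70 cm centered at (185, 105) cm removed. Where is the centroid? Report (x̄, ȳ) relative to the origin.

x̄ = 140.24 cm, ȳ = 97.78 cm

plate: A = 300 × 200 = 60000.00, centroid at (150.00, 100.00).
hole 1: A = −π·23² = -1661.90, centroid at (78.00, 111.00).
hole 2: A = −π·70² = -15393.80, centroid at (185.00, 105.00).
ΣA = 42944.29 cm², ΣAx̄ = 6022517.86 cm³, ΣAȳ = 4199179.40 cm³.
x̄ = 6022517.86/42944.29 = 140.24 cm; ȳ = 4199179.40/42944.29 = 97.78 cm.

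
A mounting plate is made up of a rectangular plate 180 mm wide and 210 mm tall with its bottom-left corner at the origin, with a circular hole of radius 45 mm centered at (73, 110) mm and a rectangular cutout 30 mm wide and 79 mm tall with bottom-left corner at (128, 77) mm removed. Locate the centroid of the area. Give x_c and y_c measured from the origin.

x_c = 89.40 mm, y_c = 102.97 mm

Part | A | x̄ᵢ | ȳᵢ | A·x̄ᵢ | A·ȳᵢ
plate | 37800.00 | 90.00 | 105.00 | 3402000.00 | 3969000.00
hole 1 | -6361.73 | 73.00 | 110.00 | -464405.93 | -699789.76
hole 2 | -2370.00 | 143.00 | 116.50 | -338910.00 | -276105.00
Σ | 29068.27 |  |  | 2598684.07 | 2993105.24
x_c = 2598684.07 / 29068.27 = 89.40 mm
y_c = 2993105.24 / 29068.27 = 102.97 mm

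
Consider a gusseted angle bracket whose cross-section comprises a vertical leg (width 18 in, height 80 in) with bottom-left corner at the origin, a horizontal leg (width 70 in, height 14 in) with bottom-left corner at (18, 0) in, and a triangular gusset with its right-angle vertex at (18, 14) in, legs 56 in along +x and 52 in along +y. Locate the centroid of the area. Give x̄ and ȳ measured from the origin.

x̄ = 30.52 in, ȳ = 28.40 in

vertical leg: A = 18 × 80 = 1440.00, centroid at (9.00, 40.00).
horizontal leg: A = 70 × 14 = 980.00, centroid at (53.00, 7.00).
gusset: A = ½·56·52 = 1456.00, centroid at (36.67, 31.33).
ΣA = 3876.00 in²
ΣAx̄ = (1440.00)(9.00) + (980.00)(53.00) + (1456.00)(36.67) = 118286.67 in³
ΣAȳ = (1440.00)(40.00) + (980.00)(7.00) + (1456.00)(31.33) = 110081.33 in³
x̄ = 118286.67 / 3876.00 = 30.52 in
ȳ = 110081.33 / 3876.00 = 28.40 in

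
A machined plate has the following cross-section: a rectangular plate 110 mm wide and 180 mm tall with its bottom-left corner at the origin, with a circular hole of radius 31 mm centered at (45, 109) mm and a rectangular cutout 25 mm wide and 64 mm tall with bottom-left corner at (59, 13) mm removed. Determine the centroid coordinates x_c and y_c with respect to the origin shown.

x_c = 55.25 mm, y_c = 90.96 mm

Part | A | x̄ᵢ | ȳᵢ | A·x̄ᵢ | A·ȳᵢ
plate | 19800.00 | 55.00 | 90.00 | 1089000.00 | 1782000.00
hole 1 | -3019.07 | 45.00 | 109.00 | -135858.17 | -329078.69
hole 2 | -1600.00 | 71.50 | 45.00 | -114400.00 | -72000.00
Σ | 15180.93 |  |  | 838741.83 | 1380921.31
x_c = 838741.83 / 15180.93 = 55.25 mm
y_c = 1380921.31 / 15180.93 = 90.96 mm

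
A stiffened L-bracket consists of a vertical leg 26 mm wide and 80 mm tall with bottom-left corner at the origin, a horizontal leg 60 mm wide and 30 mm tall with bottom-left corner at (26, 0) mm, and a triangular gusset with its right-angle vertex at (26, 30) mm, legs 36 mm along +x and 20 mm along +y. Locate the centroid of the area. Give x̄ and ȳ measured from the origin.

x̄ = 33.38 mm, ȳ = 29.10 mm

vertical leg: A = 26 × 80 = 2080.00, centroid at (13.00, 40.00).
horizontal leg: A = 60 × 30 = 1800.00, centroid at (56.00, 15.00).
gusset: A = ½·36·20 = 360.00, centroid at (38.00, 36.67).
ΣA = 4240.00 mm²
ΣAx̄ = (2080.00)(13.00) + (1800.00)(56.00) + (360.00)(38.00) = 141520.00 mm³
ΣAȳ = (2080.00)(40.00) + (1800.00)(15.00) + (360.00)(36.67) = 123400.00 mm³
x̄ = 141520.00 / 4240.00 = 33.38 mm
ȳ = 123400.00 / 4240.00 = 29.10 mm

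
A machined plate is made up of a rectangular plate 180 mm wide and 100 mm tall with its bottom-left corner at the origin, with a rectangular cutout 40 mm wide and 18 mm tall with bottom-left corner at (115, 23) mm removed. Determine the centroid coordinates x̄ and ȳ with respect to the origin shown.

x̄ = 88.12 mm, ȳ = 50.75 mm

plate: A = 180 × 100 = 18000.00, centroid at (90.00, 50.00).
hole: A = −(40 × 18) = -720.00, centroid at (135.00, 32.00).
ΣA = 17280.00 mm²
ΣAx̄ = (18000.00)(90.00) + (-720.00)(135.00) = 1522800.00 mm³
ΣAȳ = (18000.00)(50.00) + (-720.00)(32.00) = 876960.00 mm³
x̄ = 1522800.00 / 17280.00 = 88.12 mm
ȳ = 876960.00 / 17280.00 = 50.75 mm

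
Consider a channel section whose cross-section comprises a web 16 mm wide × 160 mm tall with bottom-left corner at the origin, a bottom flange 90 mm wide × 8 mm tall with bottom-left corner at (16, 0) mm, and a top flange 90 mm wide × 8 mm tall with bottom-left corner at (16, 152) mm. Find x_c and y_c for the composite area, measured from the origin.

x_c = 27.08 mm, y_c = 80.00 mm

web: A = 16 × 160 = 2560.00, centroid at (8.00, 80.00).
bottom flange: A = 90 × 8 = 720.00, centroid at (61.00, 4.00).
top flange: A = 90 × 8 = 720.00, centroid at (61.00, 156.00).
ΣA = 4000.00 mm²
ΣAx_c = (2560.00)(8.00) + (720.00)(61.00) + (720.00)(61.00) = 108320.00 mm³
ΣAy_c = (2560.00)(80.00) + (720.00)(4.00) + (720.00)(156.00) = 320000.00 mm³
x_c = 108320.00 / 4000.00 = 27.08 mm
y_c = 320000.00 / 4000.00 = 80.00 mm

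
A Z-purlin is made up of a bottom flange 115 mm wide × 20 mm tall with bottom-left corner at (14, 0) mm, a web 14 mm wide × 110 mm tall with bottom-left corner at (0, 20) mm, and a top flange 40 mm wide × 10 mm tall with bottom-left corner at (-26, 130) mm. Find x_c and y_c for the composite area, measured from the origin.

bottom flange: A = 115 × 20 = 2300.00, centroid at (71.50, 10.00).
web: A = 14 × 110 = 1540.00, centroid at (7.00, 75.00).
top flange: A = 40 × 10 = 400.00, centroid at (-6.00, 135.00).
ΣA = 4240.00 mm², ΣAx_c = 172830.00 mm³, ΣAy_c = 192500.00 mm³.
x_c = 172830.00/4240.00 = 40.76 mm; y_c = 192500.00/4240.00 = 45.40 mm.

x_c = 40.76 mm, y_c = 45.40 mm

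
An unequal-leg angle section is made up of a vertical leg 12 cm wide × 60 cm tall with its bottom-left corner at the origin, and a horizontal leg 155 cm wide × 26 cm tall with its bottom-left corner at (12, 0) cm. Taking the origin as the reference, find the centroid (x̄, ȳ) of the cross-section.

x̄ = 76.84 cm, ȳ = 15.58 cm

vertical leg: A = 12 × 60 = 720.00, centroid at (6.00, 30.00).
horizontal leg: A = 155 × 26 = 4030.00, centroid at (89.50, 13.00).
ΣA = 4750.00 cm²
ΣAx̄ = (720.00)(6.00) + (4030.00)(89.50) = 365005.00 cm³
ΣAȳ = (720.00)(30.00) + (4030.00)(13.00) = 73990.00 cm³
x̄ = 365005.00 / 4750.00 = 76.84 cm
ȳ = 73990.00 / 4750.00 = 15.58 cm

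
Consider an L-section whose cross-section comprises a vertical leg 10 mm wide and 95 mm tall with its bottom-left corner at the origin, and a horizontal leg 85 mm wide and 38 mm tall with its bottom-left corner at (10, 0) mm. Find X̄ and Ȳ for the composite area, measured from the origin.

X̄ = 41.70 mm, Ȳ = 25.48 mm

vertical leg: A = 10 × 95 = 950.00, centroid at (5.00, 47.50).
horizontal leg: A = 85 × 38 = 3230.00, centroid at (52.50, 19.00).
ΣA = 4180.00 mm², ΣAX̄ = 174325.00 mm³, ΣAȲ = 106495.00 mm³.
X̄ = 174325.00/4180.00 = 41.70 mm; Ȳ = 106495.00/4180.00 = 25.48 mm.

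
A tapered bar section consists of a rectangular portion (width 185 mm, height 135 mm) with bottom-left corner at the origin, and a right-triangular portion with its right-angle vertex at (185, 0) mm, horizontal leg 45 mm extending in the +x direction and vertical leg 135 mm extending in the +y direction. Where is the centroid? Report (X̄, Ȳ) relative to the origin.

X̄ = 104.16 mm, Ȳ = 65.06 mm

Part | A | x̄ᵢ | ȳᵢ | A·x̄ᵢ | A·ȳᵢ
rectangular portion | 24975.00 | 92.50 | 67.50 | 2310187.50 | 1685812.50
triangular portion | 3037.50 | 200.00 | 45.00 | 607500.00 | 136687.50
Σ | 28012.50 |  |  | 2917687.50 | 1822500.00
X̄ = 2917687.50 / 28012.50 = 104.16 mm
Ȳ = 1822500.00 / 28012.50 = 65.06 mm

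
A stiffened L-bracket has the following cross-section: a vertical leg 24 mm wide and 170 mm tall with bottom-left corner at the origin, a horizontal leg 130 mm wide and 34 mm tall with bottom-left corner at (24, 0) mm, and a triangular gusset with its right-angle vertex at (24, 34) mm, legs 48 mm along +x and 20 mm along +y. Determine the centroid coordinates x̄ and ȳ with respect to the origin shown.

Part | A | x̄ᵢ | ȳᵢ | A·x̄ᵢ | A·ȳᵢ
vertical leg | 4080.00 | 12.00 | 85.00 | 48960.00 | 346800.00
horizontal leg | 4420.00 | 89.00 | 17.00 | 393380.00 | 75140.00
gusset | 480.00 | 40.00 | 40.67 | 19200.00 | 19520.00
Σ | 8980.00 |  |  | 461540.00 | 441460.00
x̄ = 461540.00 / 8980.00 = 51.40 mm
ȳ = 441460.00 / 8980.00 = 49.16 mm

x̄ = 51.40 mm, ȳ = 49.16 mm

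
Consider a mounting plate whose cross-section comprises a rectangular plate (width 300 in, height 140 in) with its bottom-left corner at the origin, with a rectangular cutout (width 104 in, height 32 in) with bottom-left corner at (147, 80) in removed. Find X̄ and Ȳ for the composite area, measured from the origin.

X̄ = 145.78 in, Ȳ = 67.76 in

plate: A = 300 × 140 = 42000.00, centroid at (150.00, 70.00).
hole: A = −(104 × 32) = -3328.00, centroid at (199.00, 96.00).
ΣA = 38672.00 in²
ΣAX̄ = (42000.00)(150.00) + (-3328.00)(199.00) = 5637728.00 in³
ΣAȲ = (42000.00)(70.00) + (-3328.00)(96.00) = 2620512.00 in³
X̄ = 5637728.00 / 38672.00 = 145.78 in
Ȳ = 2620512.00 / 38672.00 = 67.76 in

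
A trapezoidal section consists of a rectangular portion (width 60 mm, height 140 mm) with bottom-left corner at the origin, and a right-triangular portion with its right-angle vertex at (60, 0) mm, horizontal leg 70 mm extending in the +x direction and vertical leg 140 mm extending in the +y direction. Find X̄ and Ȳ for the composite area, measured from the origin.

X̄ = 49.65 mm, Ȳ = 61.40 mm

rectangular portion: A = 60 × 140 = 8400.00, centroid at (30.00, 70.00).
triangular portion: A = ½·70·140 = 4900.00, centroid at (83.33, 46.67).
ΣA = 13300.00 mm², ΣAX̄ = 660333.33 mm³, ΣAȲ = 816666.67 mm³.
X̄ = 660333.33/13300.00 = 49.65 mm; Ȳ = 816666.67/13300.00 = 61.40 mm.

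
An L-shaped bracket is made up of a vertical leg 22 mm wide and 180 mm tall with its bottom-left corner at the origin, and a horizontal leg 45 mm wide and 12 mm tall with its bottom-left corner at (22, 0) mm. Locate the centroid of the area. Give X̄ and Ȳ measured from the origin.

vertical leg: A = 22 × 180 = 3960.00, centroid at (11.00, 90.00).
horizontal leg: A = 45 × 12 = 540.00, centroid at (44.50, 6.00).
ΣA = 4500.00 mm²
ΣAX̄ = (3960.00)(11.00) + (540.00)(44.50) = 67590.00 mm³
ΣAȲ = (3960.00)(90.00) + (540.00)(6.00) = 359640.00 mm³
X̄ = 67590.00 / 4500.00 = 15.02 mm
Ȳ = 359640.00 / 4500.00 = 79.92 mm

X̄ = 15.02 mm, Ȳ = 79.92 mm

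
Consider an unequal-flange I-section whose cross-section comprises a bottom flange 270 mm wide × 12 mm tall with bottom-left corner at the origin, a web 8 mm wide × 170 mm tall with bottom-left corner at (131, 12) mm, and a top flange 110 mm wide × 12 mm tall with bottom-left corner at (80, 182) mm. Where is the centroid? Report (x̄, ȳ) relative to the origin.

bottom flange: A = 270 × 12 = 3240.00, centroid at (135.00, 6.00).
web: A = 8 × 170 = 1360.00, centroid at (135.00, 97.00).
top flange: A = 110 × 12 = 1320.00, centroid at (135.00, 188.00).
ΣA = 5920.00 mm²
ΣAx̄ = (3240.00)(135.00) + (1360.00)(135.00) + (1320.00)(135.00) = 799200.00 mm³
ΣAȳ = (3240.00)(6.00) + (1360.00)(97.00) + (1320.00)(188.00) = 399520.00 mm³
x̄ = 799200.00 / 5920.00 = 135.00 mm
ȳ = 399520.00 / 5920.00 = 67.49 mm

x̄ = 135.00 mm, ȳ = 67.49 mm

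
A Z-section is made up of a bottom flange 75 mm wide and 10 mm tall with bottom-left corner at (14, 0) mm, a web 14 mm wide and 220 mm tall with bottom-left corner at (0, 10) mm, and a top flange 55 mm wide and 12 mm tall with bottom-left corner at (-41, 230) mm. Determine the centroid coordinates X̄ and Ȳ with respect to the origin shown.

X̄ = 11.42 mm, Ȳ = 117.84 mm

Part | A | x̄ᵢ | ȳᵢ | A·x̄ᵢ | A·ȳᵢ
bottom flange | 750.00 | 51.50 | 5.00 | 38625.00 | 3750.00
web | 3080.00 | 7.00 | 120.00 | 21560.00 | 369600.00
top flange | 660.00 | -13.50 | 236.00 | -8910.00 | 155760.00
Σ | 4490.00 |  |  | 51275.00 | 529110.00
X̄ = 51275.00 / 4490.00 = 11.42 mm
Ȳ = 529110.00 / 4490.00 = 117.84 mm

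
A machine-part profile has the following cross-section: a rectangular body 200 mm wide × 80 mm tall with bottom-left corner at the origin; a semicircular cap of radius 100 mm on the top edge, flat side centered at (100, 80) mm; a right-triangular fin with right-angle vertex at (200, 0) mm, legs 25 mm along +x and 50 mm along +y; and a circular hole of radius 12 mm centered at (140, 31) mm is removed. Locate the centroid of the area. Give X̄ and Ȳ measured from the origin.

X̄ = 101.56 mm, Ȳ = 80.29 mm

rectangular body: A = 200 × 80 = 16000.00, centroid at (100.00, 40.00).
semicircular top: A = ½π·100² = 15707.96, centroid at (100.00, 122.44).
triangular fin: A = ½·25·50 = 625.00, centroid at (208.33, 16.67).
hole: A = −π·12² = -452.39, centroid at (140.00, 31.00).
ΣA = 31880.57 mm²
ΣAX̄ = (16000.00)(100.00) + (15707.96)(100.00) + (625.00)(208.33) + (-452.39)(140.00) = 3237670.15 mm³
ΣAȲ = (16000.00)(40.00) + (15707.96)(122.44) + (625.00)(16.67) + (-452.39)(31.00) = 2559696.33 mm³
X̄ = 3237670.15 / 31880.57 = 101.56 mm
Ȳ = 2559696.33 / 31880.57 = 80.29 mm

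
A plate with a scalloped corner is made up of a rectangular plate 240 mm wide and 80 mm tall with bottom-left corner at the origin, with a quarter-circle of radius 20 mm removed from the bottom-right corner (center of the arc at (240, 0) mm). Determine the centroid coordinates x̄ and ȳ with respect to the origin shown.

x̄ = 118.15 mm, ȳ = 40.52 mm

plate: A = 240 × 80 = 19200.00, centroid at (120.00, 40.00).
removed quarter-circle: A = −¼π·20² = -314.16, centroid at (231.51, 8.49).
ΣA = 18885.84 mm²
ΣAx̄ = (19200.00)(120.00) + (-314.16)(231.51) = 2231268.44 mm³
ΣAȳ = (19200.00)(40.00) + (-314.16)(8.49) = 765333.33 mm³
x̄ = 2231268.44 / 18885.84 = 118.15 mm
ȳ = 765333.33 / 18885.84 = 40.52 mm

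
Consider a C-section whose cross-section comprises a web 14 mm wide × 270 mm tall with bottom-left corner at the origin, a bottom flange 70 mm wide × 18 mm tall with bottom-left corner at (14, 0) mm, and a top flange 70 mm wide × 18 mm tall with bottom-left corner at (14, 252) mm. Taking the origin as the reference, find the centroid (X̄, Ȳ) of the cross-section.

X̄ = 23.80 mm, Ȳ = 135.00 mm

Part | A | x̄ᵢ | ȳᵢ | A·x̄ᵢ | A·ȳᵢ
web | 3780.00 | 7.00 | 135.00 | 26460.00 | 510300.00
bottom flange | 1260.00 | 49.00 | 9.00 | 61740.00 | 11340.00
top flange | 1260.00 | 49.00 | 261.00 | 61740.00 | 328860.00
Σ | 6300.00 |  |  | 149940.00 | 850500.00
X̄ = 149940.00 / 6300.00 = 23.80 mm
Ȳ = 850500.00 / 6300.00 = 135.00 mm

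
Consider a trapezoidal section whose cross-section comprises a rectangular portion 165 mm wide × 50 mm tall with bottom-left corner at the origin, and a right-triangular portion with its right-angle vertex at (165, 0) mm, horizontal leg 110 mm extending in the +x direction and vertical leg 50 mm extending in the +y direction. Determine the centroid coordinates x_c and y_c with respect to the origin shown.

Part | A | x̄ᵢ | ȳᵢ | A·x̄ᵢ | A·ȳᵢ
rectangular portion | 8250.00 | 82.50 | 25.00 | 680625.00 | 206250.00
triangular portion | 2750.00 | 201.67 | 16.67 | 554583.33 | 45833.33
Σ | 11000.00 |  |  | 1235208.33 | 252083.33
x_c = 1235208.33 / 11000.00 = 112.29 mm
y_c = 252083.33 / 11000.00 = 22.92 mm

x_c = 112.29 mm, y_c = 22.92 mm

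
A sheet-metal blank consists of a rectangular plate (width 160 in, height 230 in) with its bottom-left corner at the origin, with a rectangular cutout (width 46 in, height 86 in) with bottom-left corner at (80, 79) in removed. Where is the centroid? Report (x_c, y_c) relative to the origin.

plate: A = 160 × 230 = 36800.00, centroid at (80.00, 115.00).
hole: A = −(46 × 86) = -3956.00, centroid at (103.00, 122.00).
ΣA = 32844.00 in²
ΣAx_c = (36800.00)(80.00) + (-3956.00)(103.00) = 2536532.00 in³
ΣAy_c = (36800.00)(115.00) + (-3956.00)(122.00) = 3749368.00 in³
x_c = 2536532.00 / 32844.00 = 77.23 in
y_c = 3749368.00 / 32844.00 = 114.16 in

x_c = 77.23 in, y_c = 114.16 in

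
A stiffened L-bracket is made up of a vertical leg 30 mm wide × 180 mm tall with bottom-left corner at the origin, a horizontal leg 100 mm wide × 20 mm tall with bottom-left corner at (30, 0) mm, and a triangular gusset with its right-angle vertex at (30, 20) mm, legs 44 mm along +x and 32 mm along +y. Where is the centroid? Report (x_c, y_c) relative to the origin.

x_c = 33.62 mm, y_c = 65.10 mm

Part | A | x̄ᵢ | ȳᵢ | A·x̄ᵢ | A·ȳᵢ
vertical leg | 5400.00 | 15.00 | 90.00 | 81000.00 | 486000.00
horizontal leg | 2000.00 | 80.00 | 10.00 | 160000.00 | 20000.00
gusset | 704.00 | 44.67 | 30.67 | 31445.33 | 21589.33
Σ | 8104.00 |  |  | 272445.33 | 527589.33
x_c = 272445.33 / 8104.00 = 33.62 mm
y_c = 527589.33 / 8104.00 = 65.10 mm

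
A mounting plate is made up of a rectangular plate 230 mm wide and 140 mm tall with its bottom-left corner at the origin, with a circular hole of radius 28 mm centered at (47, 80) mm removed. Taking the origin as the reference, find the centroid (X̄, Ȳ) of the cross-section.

X̄ = 120.63 mm, Ȳ = 69.17 mm

plate: A = 230 × 140 = 32200.00, centroid at (115.00, 70.00).
hole: A = −π·28² = -2463.01, centroid at (47.00, 80.00).
ΣA = 29736.99 mm²
ΣAX̄ = (32200.00)(115.00) + (-2463.01)(47.00) = 3587238.59 mm³
ΣAȲ = (32200.00)(70.00) + (-2463.01)(80.00) = 2056959.31 mm³
X̄ = 3587238.59 / 29736.99 = 120.63 mm
Ȳ = 2056959.31 / 29736.99 = 69.17 mm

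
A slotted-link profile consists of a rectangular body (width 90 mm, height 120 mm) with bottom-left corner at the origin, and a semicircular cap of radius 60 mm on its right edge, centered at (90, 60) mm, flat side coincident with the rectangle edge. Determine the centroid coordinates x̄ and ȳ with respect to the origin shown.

x̄ = 69.22 mm, ȳ = 60.00 mm

rectangular body: A = 90 × 120 = 10800.00, centroid at (45.00, 60.00).
semicircular end: A = ½π·60² = 5654.87, centroid at (115.46, 60.00).
ΣA = 16454.87 mm²
ΣAx̄ = (10800.00)(45.00) + (5654.87)(115.46) = 1138938.01 mm³
ΣAȳ = (10800.00)(60.00) + (5654.87)(60.00) = 987292.01 mm³
x̄ = 1138938.01 / 16454.87 = 69.22 mm
ȳ = 987292.01 / 16454.87 = 60.00 mm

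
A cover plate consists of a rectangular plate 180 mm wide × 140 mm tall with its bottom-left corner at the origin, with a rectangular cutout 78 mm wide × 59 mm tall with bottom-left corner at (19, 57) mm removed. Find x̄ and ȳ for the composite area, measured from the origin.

Part | A | x̄ᵢ | ȳᵢ | A·x̄ᵢ | A·ȳᵢ
plate | 25200.00 | 90.00 | 70.00 | 2268000.00 | 1764000.00
hole | -4602.00 | 58.00 | 86.50 | -266916.00 | -398073.00
Σ | 20598.00 |  |  | 2001084.00 | 1365927.00
x̄ = 2001084.00 / 20598.00 = 97.15 mm
ȳ = 1365927.00 / 20598.00 = 66.31 mm

x̄ = 97.15 mm, ȳ = 66.31 mm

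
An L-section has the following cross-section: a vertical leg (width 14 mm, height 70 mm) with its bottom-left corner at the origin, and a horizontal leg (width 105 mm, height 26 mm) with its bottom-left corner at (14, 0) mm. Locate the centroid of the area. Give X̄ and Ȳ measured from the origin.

vertical leg: A = 14 × 70 = 980.00, centroid at (7.00, 35.00).
horizontal leg: A = 105 × 26 = 2730.00, centroid at (66.50, 13.00).
ΣA = 3710.00 mm², ΣAX̄ = 188405.00 mm³, ΣAȲ = 69790.00 mm³.
X̄ = 188405.00/3710.00 = 50.78 mm; Ȳ = 69790.00/3710.00 = 18.81 mm.

X̄ = 50.78 mm, Ȳ = 18.81 mm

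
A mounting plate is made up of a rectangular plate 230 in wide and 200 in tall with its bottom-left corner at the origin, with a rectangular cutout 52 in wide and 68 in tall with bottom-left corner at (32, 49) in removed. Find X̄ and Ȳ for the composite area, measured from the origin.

plate: A = 230 × 200 = 46000.00, centroid at (115.00, 100.00).
hole: A = −(52 × 68) = -3536.00, centroid at (58.00, 83.00).
ΣA = 42464.00 in²
ΣAX̄ = (46000.00)(115.00) + (-3536.00)(58.00) = 5084912.00 in³
ΣAȲ = (46000.00)(100.00) + (-3536.00)(83.00) = 4306512.00 in³
X̄ = 5084912.00 / 42464.00 = 119.75 in
Ȳ = 4306512.00 / 42464.00 = 101.42 in

X̄ = 119.75 in, Ȳ = 101.42 in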